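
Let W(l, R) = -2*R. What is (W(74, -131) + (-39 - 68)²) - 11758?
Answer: -47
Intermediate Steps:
(W(74, -131) + (-39 - 68)²) - 11758 = (-2*(-131) + (-39 - 68)²) - 11758 = (262 + (-107)²) - 11758 = (262 + 11449) - 11758 = 11711 - 11758 = -47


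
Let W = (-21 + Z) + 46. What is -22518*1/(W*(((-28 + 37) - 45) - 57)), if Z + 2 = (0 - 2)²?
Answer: 278/31 ≈ 8.9677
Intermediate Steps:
Z = 2 (Z = -2 + (0 - 2)² = -2 + (-2)² = -2 + 4 = 2)
W = 27 (W = (-21 + 2) + 46 = -19 + 46 = 27)
-22518*1/(W*(((-28 + 37) - 45) - 57)) = -22518*1/(27*(((-28 + 37) - 45) - 57)) = -22518*1/(27*((9 - 45) - 57)) = -22518*1/(27*(-36 - 57)) = -22518/((-93*27)) = -22518/(-2511) = -22518*(-1/2511) = 278/31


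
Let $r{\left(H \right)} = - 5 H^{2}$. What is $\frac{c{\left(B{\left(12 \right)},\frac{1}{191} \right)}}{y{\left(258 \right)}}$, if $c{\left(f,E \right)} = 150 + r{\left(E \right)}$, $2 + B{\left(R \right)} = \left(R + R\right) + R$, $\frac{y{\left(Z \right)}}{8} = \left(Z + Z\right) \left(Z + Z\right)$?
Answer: $\frac{5472145}{77706281088} \approx 7.0421 \cdot 10^{-5}$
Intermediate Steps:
$y{\left(Z \right)} = 32 Z^{2}$ ($y{\left(Z \right)} = 8 \left(Z + Z\right) \left(Z + Z\right) = 8 \cdot 2 Z 2 Z = 8 \cdot 4 Z^{2} = 32 Z^{2}$)
$B{\left(R \right)} = -2 + 3 R$ ($B{\left(R \right)} = -2 + \left(\left(R + R\right) + R\right) = -2 + \left(2 R + R\right) = -2 + 3 R$)
$c{\left(f,E \right)} = 150 - 5 E^{2}$
$\frac{c{\left(B{\left(12 \right)},\frac{1}{191} \right)}}{y{\left(258 \right)}} = \frac{150 - 5 \left(\frac{1}{191}\right)^{2}}{32 \cdot 258^{2}} = \frac{150 - \frac{5}{36481}}{32 \cdot 66564} = \frac{150 - \frac{5}{36481}}{2130048} = \left(150 - \frac{5}{36481}\right) \frac{1}{2130048} = \frac{5472145}{36481} \cdot \frac{1}{2130048} = \frac{5472145}{77706281088}$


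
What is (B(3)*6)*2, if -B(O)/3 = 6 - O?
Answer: -108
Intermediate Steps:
B(O) = -18 + 3*O (B(O) = -3*(6 - O) = -18 + 3*O)
(B(3)*6)*2 = ((-18 + 3*3)*6)*2 = ((-18 + 9)*6)*2 = -9*6*2 = -54*2 = -108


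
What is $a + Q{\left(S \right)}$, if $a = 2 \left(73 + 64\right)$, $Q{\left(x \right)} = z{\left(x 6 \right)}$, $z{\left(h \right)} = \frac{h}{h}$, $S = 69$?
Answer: $275$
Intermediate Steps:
$z{\left(h \right)} = 1$
$Q{\left(x \right)} = 1$
$a = 274$ ($a = 2 \cdot 137 = 274$)
$a + Q{\left(S \right)} = 274 + 1 = 275$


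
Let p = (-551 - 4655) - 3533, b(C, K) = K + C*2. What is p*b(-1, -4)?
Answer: 52434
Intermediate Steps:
b(C, K) = K + 2*C
p = -8739 (p = -5206 - 3533 = -8739)
p*b(-1, -4) = -8739*(-4 + 2*(-1)) = -8739*(-4 - 2) = -8739*(-6) = 52434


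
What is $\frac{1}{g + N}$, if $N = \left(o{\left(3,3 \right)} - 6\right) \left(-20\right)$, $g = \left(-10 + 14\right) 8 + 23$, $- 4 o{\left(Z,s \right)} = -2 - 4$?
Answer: $\frac{1}{145} \approx 0.0068966$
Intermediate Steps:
$o{\left(Z,s \right)} = \frac{3}{2}$ ($o{\left(Z,s \right)} = - \frac{-2 - 4}{4} = \left(- \frac{1}{4}\right) \left(-6\right) = \frac{3}{2}$)
$g = 55$ ($g = 4 \cdot 8 + 23 = 32 + 23 = 55$)
$N = 90$ ($N = \left(\frac{3}{2} - 6\right) \left(-20\right) = \left(- \frac{9}{2}\right) \left(-20\right) = 90$)
$\frac{1}{g + N} = \frac{1}{55 + 90} = \frac{1}{145}$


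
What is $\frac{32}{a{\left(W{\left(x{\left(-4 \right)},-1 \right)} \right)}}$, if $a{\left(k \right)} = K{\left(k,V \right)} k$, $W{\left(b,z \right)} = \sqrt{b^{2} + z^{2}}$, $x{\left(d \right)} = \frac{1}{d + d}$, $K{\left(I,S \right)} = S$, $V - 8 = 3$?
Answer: $\frac{256 \sqrt{65}}{715} \approx 2.8866$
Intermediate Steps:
$V = 11$ ($V = 8 + 3 = 11$)
$x{\left(d \right)} = \frac{1}{2 d}$
$a{\left(k \right)} = 11 k$
$\frac{32}{a{\left(W{\left(x{\left(-4 \right)},-1 \right)} \right)}} = \frac{32}{11 \sqrt{\left(\frac{1}{2 \left(-4\right)}\right)^{2} + \left(-1\right)^{2}}} = \frac{32}{11 \sqrt{\left(\frac{1}{2} \left(- \frac{1}{4}\right)\right)^{2} + 1}} = \frac{32}{11 \sqrt{\left(- \frac{1}{8}\right)^{2} + 1}} = \frac{32}{11 \sqrt{\frac{1}{64} + 1}} = \frac{32}{11 \sqrt{\frac{65}{64}}} = \frac{32}{11 \frac{\sqrt{65}}{8}} = \frac{32}{\frac{11}{8} \sqrt{65}} = 32 \frac{8 \sqrt{65}}{715} = \frac{256 \sqrt{65}}{715}$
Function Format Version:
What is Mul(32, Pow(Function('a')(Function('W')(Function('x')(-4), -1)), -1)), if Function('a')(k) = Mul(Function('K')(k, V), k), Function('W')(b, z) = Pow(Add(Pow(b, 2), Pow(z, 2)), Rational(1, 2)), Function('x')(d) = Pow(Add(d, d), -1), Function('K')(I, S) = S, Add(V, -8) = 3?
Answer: Mul(Rational(256, 715), Pow(65, Rational(1, 2))) ≈ 2.8866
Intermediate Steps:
V = 11 (V = Add(8, 3) = 11)
Function('x')(d) = Mul(Rational(1, 2), Pow(d, -1)) (Function('x')(d) = Pow(Mul(2, d), -1) = Mul(Rational(1, 2), Pow(d, -1)))
Function('a')(k) = Mul(11, k)
Mul(32, Pow(Function('a')(Function('W')(Function('x')(-4), -1)), -1)) = Mul(32, Pow(Mul(11, Pow(Add(Pow(Mul(Rational(1, 2), Pow(-4, -1)), 2), Pow(-1, 2)), Rational(1, 2))), -1)) = Mul(32, Pow(Mul(11, Pow(Add(Pow(Mul(Rational(1, 2), Rational(-1, 4)), 2), 1), Rational(1, 2))), -1)) = Mul(32, Pow(Mul(11, Pow(Add(Pow(Rational(-1, 8), 2), 1), Rational(1, 2))), -1)) = Mul(32, Pow(Mul(11, Pow(Add(Rational(1, 64), 1), Rational(1, 2))), -1)) = Mul(32, Pow(Mul(11, Pow(Rational(65, 64), Rational(1, 2))), -1)) = Mul(32, Pow(Mul(11, Mul(Rational(1, 8), Pow(65, Rational(1, 2)))), -1)) = Mul(32, Pow(Mul(Rational(11, 8), Pow(65, Rational(1, 2))), -1)) = Mul(32, Mul(Rational(8, 715), Pow(65, Rational(1, 2)))) = Mul(Rational(256, 715), Pow(65, Rational(1, 2)))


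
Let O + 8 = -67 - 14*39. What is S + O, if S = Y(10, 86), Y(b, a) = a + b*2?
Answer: -515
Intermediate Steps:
Y(b, a) = a + 2*b
S = 106 (S = 86 + 2*10 = 86 + 20 = 106)
O = -621 (O = -8 + (-67 - 14*39) = -8 + (-67 - 546) = -8 - 613 = -621)
S + O = 106 - 621 = -515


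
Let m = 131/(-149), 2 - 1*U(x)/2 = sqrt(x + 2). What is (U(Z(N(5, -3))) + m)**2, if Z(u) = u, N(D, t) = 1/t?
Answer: 1092695/66603 - 620*sqrt(15)/149 ≈ 0.29032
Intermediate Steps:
U(x) = 4 - 2*sqrt(2 + x) (U(x) = 4 - 2*sqrt(x + 2) = 4 - 2*sqrt(2 + x))
m = -131/149 (m = 131*(-1/149) = -131/149 ≈ -0.87919)
(U(Z(N(5, -3))) + m)**2 = ((4 - 2*sqrt(2 + 1/(-3))) - 131/149)**2 = ((4 - 2*sqrt(2 - 1/3)) - 131/149)**2 = ((4 - 2*sqrt(15)/3) - 131/149)**2 = (465/149 - 2*sqrt(15)/3)**2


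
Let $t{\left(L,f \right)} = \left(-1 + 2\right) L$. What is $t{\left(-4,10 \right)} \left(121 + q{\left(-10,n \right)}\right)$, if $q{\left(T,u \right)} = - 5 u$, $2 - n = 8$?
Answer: $-604$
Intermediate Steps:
$t{\left(L,f \right)} = L$ ($t{\left(L,f \right)} = 1 L = L$)
$n = -6$ ($n = 2 - 8 = -6$)
$t{\left(-4,10 \right)} \left(121 + q{\left(-10,n \right)}\right) = - 4 \left(121 - -30\right) = - 4 \left(121 + 30\right) = \left(-4\right) 151 = -604$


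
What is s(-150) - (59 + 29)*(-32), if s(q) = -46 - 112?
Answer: 2658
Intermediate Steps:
s(q) = -158
s(-150) - (59 + 29)*(-32) = -158 - (59 + 29)*(-32) = -158 - 88*(-32) = -158 - 1*(-2816) = -158 + 2816 = 2658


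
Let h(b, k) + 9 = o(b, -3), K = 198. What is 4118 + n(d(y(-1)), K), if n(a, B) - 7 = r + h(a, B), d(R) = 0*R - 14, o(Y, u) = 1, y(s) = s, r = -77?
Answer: 4040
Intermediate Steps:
h(b, k) = -8 (h(b, k) = -9 + 1 = -8)
d(R) = -14 (d(R) = 0 - 14 = -14)
n(a, B) = -78 (n(a, B) = 7 + (-77 - 8) = 7 - 85 = -78)
4118 + n(d(y(-1)), K) = 4118 - 78 = 4040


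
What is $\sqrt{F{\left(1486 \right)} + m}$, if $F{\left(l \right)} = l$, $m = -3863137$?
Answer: $i \sqrt{3861651} \approx 1965.1 i$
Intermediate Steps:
$\sqrt{F{\left(1486 \right)} + m} = \sqrt{1486 - 3863137} = \sqrt{-3861651} = i \sqrt{3861651}$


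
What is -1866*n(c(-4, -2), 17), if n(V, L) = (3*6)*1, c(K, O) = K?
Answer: -33588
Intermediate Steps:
n(V, L) = 18 (n(V, L) = 18*1 = 18)
-1866*n(c(-4, -2), 17) = -1866*18 = -33588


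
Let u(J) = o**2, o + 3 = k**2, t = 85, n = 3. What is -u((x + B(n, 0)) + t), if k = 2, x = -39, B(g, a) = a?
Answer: -1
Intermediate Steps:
o = 1 (o = -3 + 2**2 = -3 + 4 = 1)
u(J) = 1 (u(J) = 1**2 = 1)
-u((x + B(n, 0)) + t) = -1*1 = -1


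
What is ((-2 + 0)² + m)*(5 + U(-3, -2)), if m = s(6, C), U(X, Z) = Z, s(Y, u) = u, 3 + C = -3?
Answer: -6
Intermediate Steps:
C = -6 (C = -3 - 3 = -6)
m = -6
((-2 + 0)² + m)*(5 + U(-3, -2)) = ((-2 + 0)² - 6)*(5 - 2) = ((-2)² - 6)*3 = (4 - 6)*3 = -2*3 = -6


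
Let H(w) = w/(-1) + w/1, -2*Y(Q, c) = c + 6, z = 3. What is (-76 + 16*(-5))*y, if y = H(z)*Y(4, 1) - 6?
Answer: 936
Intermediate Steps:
Y(Q, c) = -3 - c/2 (Y(Q, c) = -(c + 6)/2 = -(6 + c)/2 = -3 - c/2)
H(w) = 0 (H(w) = w*(-1) + w*1 = -w + w = 0)
y = -6 (y = 0*(-3 - ½*1) - 6 = 0*(-3 - ½) - 6 = 0*(-7/2) - 6 = 0 - 6 = -6)
(-76 + 16*(-5))*y = (-76 + 16*(-5))*(-6) = (-76 - 80)*(-6) = -156*(-6) = 936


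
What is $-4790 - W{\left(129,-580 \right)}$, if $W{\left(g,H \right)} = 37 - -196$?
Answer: $-5023$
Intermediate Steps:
$W{\left(g,H \right)} = 233$ ($W{\left(g,H \right)} = 37 + 196 = 233$)
$-4790 - W{\left(129,-580 \right)} = -4790 - 233 = -5023$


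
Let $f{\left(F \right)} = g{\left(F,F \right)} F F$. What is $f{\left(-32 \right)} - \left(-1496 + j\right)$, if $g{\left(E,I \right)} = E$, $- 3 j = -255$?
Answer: $-31357$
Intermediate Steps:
$j = 85$ ($j = \left(- \frac{1}{3}\right) \left(-255\right) = 85$)
$f{\left(F \right)} = F^{3}$ ($f{\left(F \right)} = F F F = F^{2} F = F^{3}$)
$f{\left(-32 \right)} - \left(-1496 + j\right) = \left(-32\right)^{3} - \left(-1496 + 85\right) = -32768 - -1411 = -32768 + 1411 = -31357$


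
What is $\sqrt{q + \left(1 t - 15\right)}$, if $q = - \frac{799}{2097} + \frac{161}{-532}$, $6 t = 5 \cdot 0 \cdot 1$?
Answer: $\frac{i \sqrt{11065441445}}{26562} \approx 3.9603 i$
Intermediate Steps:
$t = 0$ ($t = \frac{5 \cdot 0 \cdot 1}{6} = \frac{0 \cdot 1}{6} = \frac{1}{6} \cdot 0 = 0$)
$q = - \frac{108955}{159372}$ ($q = \left(-799\right) \frac{1}{2097} + 161 \left(- \frac{1}{532}\right) = - \frac{799}{2097} - \frac{23}{76} = - \frac{108955}{159372} \approx -0.68365$)
$\sqrt{q + \left(1 t - 15\right)} = \sqrt{- \frac{108955}{159372} + \left(1 \cdot 0 - 15\right)} = \sqrt{- \frac{108955}{159372} + \left(0 - 15\right)} = \sqrt{- \frac{108955}{159372} - 15} = \sqrt{- \frac{2499535}{159372}} = \frac{i \sqrt{11065441445}}{26562}$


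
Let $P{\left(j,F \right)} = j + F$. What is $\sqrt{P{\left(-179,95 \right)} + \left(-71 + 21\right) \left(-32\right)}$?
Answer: $2 \sqrt{379} \approx 38.936$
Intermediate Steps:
$P{\left(j,F \right)} = F + j$
$\sqrt{P{\left(-179,95 \right)} + \left(-71 + 21\right) \left(-32\right)} = \sqrt{\left(95 - 179\right) + \left(-71 + 21\right) \left(-32\right)} = \sqrt{-84 - -1600} = \sqrt{-84 + 1600} = \sqrt{1516} = 2 \sqrt{379}$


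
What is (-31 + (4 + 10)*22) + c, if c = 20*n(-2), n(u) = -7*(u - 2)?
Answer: 837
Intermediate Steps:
n(u) = 14 - 7*u (n(u) = -7*(-2 + u) = 14 - 7*u)
c = 560 (c = 20*(14 - 7*(-2)) = 20*(14 + 14) = 20*28 = 560)
(-31 + (4 + 10)*22) + c = (-31 + (4 + 10)*22) + 560 = (-31 + 14*22) + 560 = (-31 + 308) + 560 = 277 + 560 = 837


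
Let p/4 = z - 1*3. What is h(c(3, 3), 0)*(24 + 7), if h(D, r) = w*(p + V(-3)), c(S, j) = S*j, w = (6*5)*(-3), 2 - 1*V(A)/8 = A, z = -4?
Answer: -33480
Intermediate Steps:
V(A) = 16 - 8*A
w = -90 (w = 30*(-3) = -90)
p = -28 (p = 4*(-4 - 1*3) = 4*(-4 - 3) = 4*(-7) = -28)
h(D, r) = -1080 (h(D, r) = -90*(-28 + (16 - 8*(-3))) = -90*(-28 + (16 + 24)) = -90*(-28 + 40) = -90*12 = -1080)
h(c(3, 3), 0)*(24 + 7) = -1080*(24 + 7) = -1080*31 = -33480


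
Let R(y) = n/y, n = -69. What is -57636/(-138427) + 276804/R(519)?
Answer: -6628865158656/3183821 ≈ -2.0820e+6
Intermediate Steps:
R(y) = -69/y
-57636/(-138427) + 276804/R(519) = -57636/(-138427) + 276804/((-69/519)) = -57636*(-1/138427) + 276804/((-69*1/519)) = 57636/138427 + 276804/(-23/173) = 57636/138427 + 276804*(-173/23) = 57636/138427 - 47887092/23 = -6628865158656/3183821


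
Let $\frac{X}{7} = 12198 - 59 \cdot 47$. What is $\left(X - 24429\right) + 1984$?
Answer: $43530$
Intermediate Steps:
$X = 65975$ ($X = 7 \left(12198 - 59 \cdot 47\right) = 7 \left(12198 - 2773\right) = 7 \cdot 9425 = 65975$)
$\left(X - 24429\right) + 1984 = \left(65975 - 24429\right) + 1984 = 41546 + 1984 = 43530$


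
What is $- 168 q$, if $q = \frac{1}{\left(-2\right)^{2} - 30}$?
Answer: $\frac{84}{13} \approx 6.4615$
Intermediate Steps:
$q = - \frac{1}{26}$ ($q = \frac{1}{4 - 30} = \frac{1}{-26} = - \frac{1}{26} \approx -0.038462$)
$- 168 q = \left(-168\right) \left(- \frac{1}{26}\right) = \frac{84}{13}$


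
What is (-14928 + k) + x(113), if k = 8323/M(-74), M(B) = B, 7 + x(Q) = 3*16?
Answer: -1109961/74 ≈ -14999.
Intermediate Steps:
x(Q) = 41 (x(Q) = -7 + 3*16 = -7 + 48 = 41)
k = -8323/74 (k = 8323/(-74) = 8323*(-1/74) = -8323/74 ≈ -112.47)
(-14928 + k) + x(113) = (-14928 - 8323/74) + 41 = -1112995/74 + 41 = -1109961/74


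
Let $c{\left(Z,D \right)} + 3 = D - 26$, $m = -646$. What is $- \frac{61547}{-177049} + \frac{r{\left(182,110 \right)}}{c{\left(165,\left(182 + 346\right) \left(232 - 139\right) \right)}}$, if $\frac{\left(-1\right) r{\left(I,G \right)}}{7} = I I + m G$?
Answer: $\frac{50036135073}{8688679675} \approx 5.7588$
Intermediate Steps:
$c{\left(Z,D \right)} = -29 + D$ ($c{\left(Z,D \right)} = -3 + \left(D - 26\right) = -3 + \left(-26 + D\right) = -29 + D$)
$r{\left(I,G \right)} = - 7 I^{2} + 4522 G$ ($r{\left(I,G \right)} = - 7 \left(I I - 646 G\right) = - 7 \left(I^{2} - 646 G\right) = - 7 I^{2} + 4522 G$)
$- \frac{61547}{-177049} + \frac{r{\left(182,110 \right)}}{c{\left(165,\left(182 + 346\right) \left(232 - 139\right) \right)}} = - \frac{61547}{-177049} + \frac{- 7 \cdot 182^{2} + 4522 \cdot 110}{-29 + \left(182 + 346\right) \left(232 - 139\right)} = \left(-61547\right) \left(- \frac{1}{177049}\right) + \frac{\left(-7\right) 33124 + 497420}{-29 + 528 \cdot 93} = \frac{61547}{177049} + \frac{-231868 + 497420}{-29 + 49104} = \frac{61547}{177049} + \frac{265552}{49075} = \frac{50036135073}{8688679675}$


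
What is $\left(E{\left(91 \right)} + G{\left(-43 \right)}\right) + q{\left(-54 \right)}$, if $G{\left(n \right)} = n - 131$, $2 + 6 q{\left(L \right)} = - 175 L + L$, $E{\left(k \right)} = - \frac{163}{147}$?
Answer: $\frac{204412}{147} \approx 1390.6$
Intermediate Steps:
$E{\left(k \right)} = - \frac{163}{147}$ ($E{\left(k \right)} = \left(-163\right) \frac{1}{147} = - \frac{163}{147}$)
$q{\left(L \right)} = - \frac{1}{3} - 29 L$ ($q{\left(L \right)} = - \frac{1}{3} + \frac{- 175 L + L}{6} = - \frac{1}{3} + \frac{\left(-174\right) L}{6} = - \frac{1}{3} - 29 L$)
$G{\left(n \right)} = -131 + n$
$\left(E{\left(91 \right)} + G{\left(-43 \right)}\right) + q{\left(-54 \right)} = \left(- \frac{163}{147} - 174\right) - - \frac{4697}{3} = \left(- \frac{163}{147} - 174\right) + \left(- \frac{1}{3} + 1566\right) = - \frac{25741}{147} + \frac{4697}{3} = \frac{204412}{147}$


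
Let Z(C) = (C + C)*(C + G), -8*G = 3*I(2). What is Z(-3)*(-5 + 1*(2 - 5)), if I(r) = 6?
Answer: -252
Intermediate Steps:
G = -9/4 (G = -3*6/8 = -⅛*18 = -9/4 ≈ -2.2500)
Z(C) = 2*C*(-9/4 + C) (Z(C) = (C + C)*(C - 9/4) = (2*C)*(-9/4 + C) = 2*C*(-9/4 + C))
Z(-3)*(-5 + 1*(2 - 5)) = ((½)*(-3)*(-9 + 4*(-3)))*(-5 + 1*(2 - 5)) = ((½)*(-3)*(-9 - 12))*(-5 + 1*(-3)) = ((½)*(-3)*(-21))*(-5 - 3) = (63/2)*(-8) = -252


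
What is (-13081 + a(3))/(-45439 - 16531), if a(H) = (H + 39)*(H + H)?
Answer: 12829/61970 ≈ 0.20702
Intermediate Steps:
a(H) = 2*H*(39 + H) (a(H) = (39 + H)*(2*H) = 2*H*(39 + H))
(-13081 + a(3))/(-45439 - 16531) = (-13081 + 2*3*(39 + 3))/(-45439 - 16531) = (-13081 + 2*3*42)/(-61970) = (-13081 + 252)*(-1/61970) = -12829*(-1/61970) = 12829/61970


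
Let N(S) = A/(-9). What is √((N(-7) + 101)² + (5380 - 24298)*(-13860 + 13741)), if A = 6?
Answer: √20351779/3 ≈ 1503.8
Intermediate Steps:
N(S) = -⅔ (N(S) = 6/(-9) = 6*(-⅑) = -⅔)
√((N(-7) + 101)² + (5380 - 24298)*(-13860 + 13741)) = √((-⅔ + 101)² + (5380 - 24298)*(-13860 + 13741)) = √((301/3)² - 18918*(-119)) = √(90601/9 + 2251242) = √(20351779/9) = √20351779/3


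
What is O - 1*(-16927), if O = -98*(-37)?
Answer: 20553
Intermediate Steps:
O = 3626
O - 1*(-16927) = 3626 - 1*(-16927) = 3626 + 16927 = 20553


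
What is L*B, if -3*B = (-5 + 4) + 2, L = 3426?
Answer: -1142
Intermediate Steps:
B = -⅓ (B = -((-5 + 4) + 2)/3 = -(-1 + 2)/3 = -⅓*1 = -⅓ ≈ -0.33333)
L*B = 3426*(-⅓) = -1142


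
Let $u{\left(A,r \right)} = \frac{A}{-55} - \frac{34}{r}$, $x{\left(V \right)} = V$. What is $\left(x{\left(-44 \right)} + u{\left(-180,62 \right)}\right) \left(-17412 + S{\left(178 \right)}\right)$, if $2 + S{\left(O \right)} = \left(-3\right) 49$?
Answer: $\frac{247171075}{341} \approx 7.2484 \cdot 10^{5}$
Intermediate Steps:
$S{\left(O \right)} = -149$ ($S{\left(O \right)} = -2 - 147 = -149$)
$u{\left(A,r \right)} = - \frac{34}{r} - \frac{A}{55}$ ($u{\left(A,r \right)} = A \left(- \frac{1}{55}\right) - \frac{34}{r} = - \frac{A}{55} - \frac{34}{r} = - \frac{34}{r} - \frac{A}{55}$)
$\left(x{\left(-44 \right)} + u{\left(-180,62 \right)}\right) \left(-17412 + S{\left(178 \right)}\right) = \left(-44 - \left(- \frac{36}{11} + \frac{34}{62}\right)\right) \left(-17412 - 149\right) = \left(-44 + \left(\left(-34\right) \frac{1}{62} + \frac{36}{11}\right)\right) \left(-17561\right) = \left(-44 + \left(- \frac{17}{31} + \frac{36}{11}\right)\right) \left(-17561\right) = \left(-44 + \frac{929}{341}\right) \left(-17561\right) = \left(- \frac{14075}{341}\right) \left(-17561\right) = \frac{247171075}{341}$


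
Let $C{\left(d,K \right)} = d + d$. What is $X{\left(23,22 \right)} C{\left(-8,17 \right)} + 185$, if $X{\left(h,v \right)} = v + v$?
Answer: $-519$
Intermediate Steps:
$X{\left(h,v \right)} = 2 v$
$C{\left(d,K \right)} = 2 d$
$X{\left(23,22 \right)} C{\left(-8,17 \right)} + 185 = 2 \cdot 22 \cdot 2 \left(-8\right) + 185 = 44 \left(-16\right) + 185 = -704 + 185 = -519$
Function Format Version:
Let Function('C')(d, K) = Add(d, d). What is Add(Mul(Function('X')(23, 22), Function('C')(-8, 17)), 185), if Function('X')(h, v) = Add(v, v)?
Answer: -519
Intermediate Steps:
Function('X')(h, v) = Mul(2, v)
Function('C')(d, K) = Mul(2, d)
Add(Mul(Function('X')(23, 22), Function('C')(-8, 17)), 185) = Add(Mul(Mul(2, 22), Mul(2, -8)), 185) = Add(Mul(44, -16), 185) = Add(-704, 185) = -519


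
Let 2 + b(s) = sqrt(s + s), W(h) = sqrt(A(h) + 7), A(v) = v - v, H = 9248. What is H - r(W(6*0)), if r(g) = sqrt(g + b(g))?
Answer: 9248 - sqrt(-2 + sqrt(7) + sqrt(2)*7**(1/4)) ≈ 9246.3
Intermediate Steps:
A(v) = 0
W(h) = sqrt(7) (W(h) = sqrt(0 + 7) = sqrt(7))
b(s) = -2 + sqrt(2)*sqrt(s) (b(s) = -2 + sqrt(s + s) = -2 + sqrt(2*s) = -2 + sqrt(2)*sqrt(s))
r(g) = sqrt(-2 + g + sqrt(2)*sqrt(g)) (r(g) = sqrt(g + (-2 + sqrt(2)*sqrt(g))) = sqrt(-2 + g + sqrt(2)*sqrt(g)))
H - r(W(6*0)) = 9248 - sqrt(-2 + sqrt(7) + sqrt(2)*sqrt(sqrt(7))) = 9248 - sqrt(-2 + sqrt(7) + sqrt(2)*7**(1/4))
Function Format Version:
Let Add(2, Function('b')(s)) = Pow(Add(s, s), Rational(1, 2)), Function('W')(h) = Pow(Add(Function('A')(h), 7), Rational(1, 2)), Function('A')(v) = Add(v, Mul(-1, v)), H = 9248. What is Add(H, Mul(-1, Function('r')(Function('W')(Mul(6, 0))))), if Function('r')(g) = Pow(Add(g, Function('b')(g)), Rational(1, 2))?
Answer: Add(9248, Mul(-1, Pow(Add(-2, Pow(7, Rational(1, 2)), Mul(Pow(2, Rational(1, 2)), Pow(7, Rational(1, 4)))), Rational(1, 2)))) ≈ 9246.3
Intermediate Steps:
Function('A')(v) = 0
Function('W')(h) = Pow(7, Rational(1, 2)) (Function('W')(h) = Pow(Add(0, 7), Rational(1, 2)) = Pow(7, Rational(1, 2)))
Function('b')(s) = Add(-2, Mul(Pow(2, Rational(1, 2)), Pow(s, Rational(1, 2)))) (Function('b')(s) = Add(-2, Pow(Add(s, s), Rational(1, 2))) = Add(-2, Pow(Mul(2, s), Rational(1, 2))) = Add(-2, Mul(Pow(2, Rational(1, 2)), Pow(s, Rational(1, 2)))))
Function('r')(g) = Pow(Add(-2, g, Mul(Pow(2, Rational(1, 2)), Pow(g, Rational(1, 2)))), Rational(1, 2)) (Function('r')(g) = Pow(Add(g, Add(-2, Mul(Pow(2, Rational(1, 2)), Pow(g, Rational(1, 2))))), Rational(1, 2)) = Pow(Add(-2, g, Mul(Pow(2, Rational(1, 2)), Pow(g, Rational(1, 2)))), Rational(1, 2)))
Add(H, Mul(-1, Function('r')(Function('W')(Mul(6, 0))))) = Add(9248, Mul(-1, Pow(Add(-2, Pow(7, Rational(1, 2)), Mul(Pow(2, Rational(1, 2)), Pow(Pow(7, Rational(1, 2)), Rational(1, 2)))), Rational(1, 2)))) = Add(9248, Mul(-1, Pow(Add(-2, Pow(7, Rational(1, 2)), Mul(Pow(2, Rational(1, 2)), Pow(7, Rational(1, 4)))), Rational(1, 2))))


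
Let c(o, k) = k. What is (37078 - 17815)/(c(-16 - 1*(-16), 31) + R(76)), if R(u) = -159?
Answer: -19263/128 ≈ -150.49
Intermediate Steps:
(37078 - 17815)/(c(-16 - 1*(-16), 31) + R(76)) = (37078 - 17815)/(31 - 159) = 19263/(-128) = 19263*(-1/128) = -19263/128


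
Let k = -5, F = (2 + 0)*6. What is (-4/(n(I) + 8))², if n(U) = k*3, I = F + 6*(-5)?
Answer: 16/49 ≈ 0.32653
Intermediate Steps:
F = 12 (F = 2*6 = 12)
I = -18 (I = 12 + 6*(-5) = 12 - 30 = -18)
n(U) = -15 (n(U) = -5*3 = -15)
(-4/(n(I) + 8))² = (-4/(-15 + 8))² = (-4/(-7))² = (-⅐*(-4))² = (4/7)² = 16/49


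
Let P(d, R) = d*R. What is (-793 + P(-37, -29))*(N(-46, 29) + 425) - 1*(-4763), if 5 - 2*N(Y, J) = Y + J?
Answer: 126843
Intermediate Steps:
P(d, R) = R*d
N(Y, J) = 5/2 - J/2 - Y/2 (N(Y, J) = 5/2 - (Y + J)/2 = 5/2 - (J + Y)/2 = 5/2 + (-J/2 - Y/2) = 5/2 - J/2 - Y/2)
(-793 + P(-37, -29))*(N(-46, 29) + 425) - 1*(-4763) = (-793 - 29*(-37))*((5/2 - ½*29 - ½*(-46)) + 425) - 1*(-4763) = (-793 + 1073)*((5/2 - 29/2 + 23) + 425) + 4763 = 280*(11 + 425) + 4763 = 280*436 + 4763 = 122080 + 4763 = 126843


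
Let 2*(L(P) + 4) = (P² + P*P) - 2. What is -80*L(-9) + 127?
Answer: -5953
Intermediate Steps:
L(P) = -5 + P² (L(P) = -4 + ((P² + P*P) - 2)/2 = -4 + ((P² + P²) - 2)/2 = -4 + (2*P² - 2)/2 = -4 + (-2 + 2*P²)/2 = -4 + (-1 + P²) = -5 + P²)
-80*L(-9) + 127 = -80*(-5 + (-9)²) + 127 = -80*(-5 + 81) + 127 = -80*76 + 127 = -6080 + 127 = -5953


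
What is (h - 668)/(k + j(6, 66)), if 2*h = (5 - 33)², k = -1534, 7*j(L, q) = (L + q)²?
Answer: 966/2777 ≈ 0.34786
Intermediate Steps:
j(L, q) = (L + q)²/7
h = 392 (h = (5 - 33)²/2 = (½)*(-28)² = (½)*784 = 392)
(h - 668)/(k + j(6, 66)) = (392 - 668)/(-1534 + (6 + 66)²/7) = -276/(-1534 + (⅐)*72²) = -276/(-1534 + (⅐)*5184) = -276/(-1534 + 5184/7) = -276/(-5554/7) = -276*(-7/5554) = 966/2777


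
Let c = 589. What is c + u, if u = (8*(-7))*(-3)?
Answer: 757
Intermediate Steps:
u = 168 (u = -56*(-3) = 168)
c + u = 589 + 168 = 757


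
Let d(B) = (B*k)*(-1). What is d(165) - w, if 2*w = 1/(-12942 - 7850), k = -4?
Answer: 27445441/41584 ≈ 660.00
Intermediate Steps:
w = -1/41584 (w = 1/(2*(-12942 - 7850)) = (½)/(-20792) = (½)*(-1/20792) = -1/41584 ≈ -2.4048e-5)
d(B) = 4*B (d(B) = (B*(-4))*(-1) = -4*B*(-1) = 4*B)
d(165) - w = 4*165 - 1*(-1/41584) = 660 + 1/41584 = 27445441/41584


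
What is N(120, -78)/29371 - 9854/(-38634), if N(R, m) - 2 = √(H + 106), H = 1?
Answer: 144749551/567359607 + √107/29371 ≈ 0.25548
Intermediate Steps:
N(R, m) = 2 + √107 (N(R, m) = 2 + √(1 + 106) = 2 + √107)
N(120, -78)/29371 - 9854/(-38634) = (2 + √107)/29371 - 9854/(-38634) = (2 + √107)*(1/29371) - 9854*(-1/38634) = (2/29371 + √107/29371) + 4927/19317 = 144749551/567359607 + √107/29371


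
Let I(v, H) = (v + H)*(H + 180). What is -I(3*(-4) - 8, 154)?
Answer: -44756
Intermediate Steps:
I(v, H) = (180 + H)*(H + v) (I(v, H) = (H + v)*(180 + H) = (180 + H)*(H + v))
-I(3*(-4) - 8, 154) = -(154² + 180*154 + 180*(3*(-4) - 8) + 154*(3*(-4) - 8)) = -(23716 + 27720 + 180*(-12 - 8) + 154*(-12 - 8)) = -(23716 + 27720 + 180*(-20) + 154*(-20)) = -(23716 + 27720 - 3600 - 3080) = -1*44756 = -44756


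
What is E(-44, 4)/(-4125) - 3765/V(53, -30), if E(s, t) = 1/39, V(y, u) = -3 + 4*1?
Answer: -605694376/160875 ≈ -3765.0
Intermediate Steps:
V(y, u) = 1 (V(y, u) = -3 + 4 = 1)
E(s, t) = 1/39
E(-44, 4)/(-4125) - 3765/V(53, -30) = (1/39)/(-4125) - 3765/1 = (1/39)*(-1/4125) - 3765*1 = -1/160875 - 3765 = -605694376/160875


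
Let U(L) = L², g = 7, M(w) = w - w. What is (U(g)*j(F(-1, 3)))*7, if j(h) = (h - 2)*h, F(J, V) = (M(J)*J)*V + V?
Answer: 1029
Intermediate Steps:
M(w) = 0
F(J, V) = V (F(J, V) = (0*J)*V + V = 0*V + V = 0 + V = V)
j(h) = h*(-2 + h) (j(h) = (-2 + h)*h = h*(-2 + h))
(U(g)*j(F(-1, 3)))*7 = (7²*(3*(-2 + 3)))*7 = (49*(3*1))*7 = (49*3)*7 = 147*7 = 1029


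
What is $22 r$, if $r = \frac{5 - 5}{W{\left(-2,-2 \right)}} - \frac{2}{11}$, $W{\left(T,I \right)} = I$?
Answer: $-4$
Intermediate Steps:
$r = - \frac{2}{11}$ ($r = \frac{5 - 5}{-2} - \frac{2}{11} = \left(5 - 5\right) \left(- \frac{1}{2}\right) - \frac{2}{11} = 0 \left(- \frac{1}{2}\right) - \frac{2}{11} = 0 - \frac{2}{11} = - \frac{2}{11} \approx -0.18182$)
$22 r = 22 \left(- \frac{2}{11}\right) = -4$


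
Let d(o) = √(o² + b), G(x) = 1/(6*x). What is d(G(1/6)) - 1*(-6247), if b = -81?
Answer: 6247 + 4*I*√5 ≈ 6247.0 + 8.9443*I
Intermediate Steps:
G(x) = 1/(6*x) (G(x) = 1*(1/(6*x)) = 1/(6*x))
d(o) = √(-81 + o²) (d(o) = √(o² - 81) = √(-81 + o²))
d(G(1/6)) - 1*(-6247) = √(-81 + (1/(6*(1/6)))²) - 1*(-6247) = √(-81 + (1/(6*(⅙)))²) + 6247 = √(-81 + ((⅙)*6)²) + 6247 = √(-81 + 1²) + 6247 = √(-81 + 1) + 6247 = √(-80) + 6247 = 4*I*√5 + 6247 = 6247 + 4*I*√5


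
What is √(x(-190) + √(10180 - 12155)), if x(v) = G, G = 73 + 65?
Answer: √(138 + 5*I*√79) ≈ 11.895 + 1.8681*I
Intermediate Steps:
G = 138
x(v) = 138
√(x(-190) + √(10180 - 12155)) = √(138 + √(10180 - 12155)) = √(138 + √(-1975)) = √(138 + 5*I*√79)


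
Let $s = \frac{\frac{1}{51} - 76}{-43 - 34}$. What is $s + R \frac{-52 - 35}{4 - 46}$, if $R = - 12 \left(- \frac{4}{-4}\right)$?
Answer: $- \frac{93739}{3927} \approx -23.87$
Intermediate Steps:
$R = -12$ ($R = - 12 \left(\left(-4\right) \left(- \frac{1}{4}\right)\right) = \left(-12\right) 1 = -12$)
$s = \frac{3875}{3927}$ ($s = \frac{\frac{1}{51} - 76}{-77} = \left(- \frac{3875}{51}\right) \left(- \frac{1}{77}\right) = \frac{3875}{3927} \approx 0.98676$)
$s + R \frac{-52 - 35}{4 - 46} = \frac{3875}{3927} - 12 \frac{-52 - 35}{4 - 46} = \frac{3875}{3927} - 12 \left(- \frac{87}{-42}\right) = \frac{3875}{3927} - 12 \left(\left(-87\right) \left(- \frac{1}{42}\right)\right) = \frac{3875}{3927} - \frac{174}{7} = - \frac{93739}{3927}$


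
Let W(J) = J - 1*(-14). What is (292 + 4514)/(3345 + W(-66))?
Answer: 54/37 ≈ 1.4595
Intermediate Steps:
W(J) = 14 + J (W(J) = J + 14 = 14 + J)
(292 + 4514)/(3345 + W(-66)) = (292 + 4514)/(3345 + (14 - 66)) = 4806/(3345 - 52) = 4806/3293 = 4806*(1/3293) = 54/37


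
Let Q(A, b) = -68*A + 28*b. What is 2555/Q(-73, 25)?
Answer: 2555/5664 ≈ 0.45109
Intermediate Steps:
2555/Q(-73, 25) = 2555/(-68*(-73) + 28*25) = 2555/(4964 + 700) = 2555/5664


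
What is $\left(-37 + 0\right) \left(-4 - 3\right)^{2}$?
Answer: $-1813$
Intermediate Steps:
$\left(-37 + 0\right) \left(-4 - 3\right)^{2} = - 37 \left(-7\right)^{2} = \left(-37\right) 49 = -1813$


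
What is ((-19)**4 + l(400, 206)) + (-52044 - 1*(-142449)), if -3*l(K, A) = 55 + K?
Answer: 661723/3 ≈ 2.2057e+5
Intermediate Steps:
l(K, A) = -55/3 - K/3 (l(K, A) = -(55 + K)/3 = -55/3 - K/3)
((-19)**4 + l(400, 206)) + (-52044 - 1*(-142449)) = ((-19)**4 + (-55/3 - 1/3*400)) + (-52044 - 1*(-142449)) = (130321 + (-55/3 - 400/3)) + (-52044 + 142449) = (130321 - 455/3) + 90405 = 390508/3 + 90405 = 661723/3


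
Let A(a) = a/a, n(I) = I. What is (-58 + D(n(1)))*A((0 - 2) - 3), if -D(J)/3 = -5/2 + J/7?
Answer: -713/14 ≈ -50.929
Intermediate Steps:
A(a) = 1
D(J) = 15/2 - 3*J/7 (D(J) = -3*(-5/2 + J/7) = 15/2 - 3*J/7)
(-58 + D(n(1)))*A((0 - 2) - 3) = (-58 + (15/2 - 3/7*1))*1 = (-58 + (15/2 - 3/7))*1 = (-58 + 99/14)*1 = -713/14*1 = -713/14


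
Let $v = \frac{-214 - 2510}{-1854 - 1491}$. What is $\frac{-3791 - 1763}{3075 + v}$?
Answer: $- \frac{6192710}{3429533} \approx -1.8057$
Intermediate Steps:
$v = \frac{908}{1115}$ ($v = - \frac{2724}{-3345} = \left(-2724\right) \left(- \frac{1}{3345}\right) = \frac{908}{1115} \approx 0.81435$)
$\frac{-3791 - 1763}{3075 + v} = \frac{-3791 - 1763}{3075 + \frac{908}{1115}} = - \frac{5554}{\frac{3429533}{1115}} = \left(-5554\right) \frac{1115}{3429533} = - \frac{6192710}{3429533}$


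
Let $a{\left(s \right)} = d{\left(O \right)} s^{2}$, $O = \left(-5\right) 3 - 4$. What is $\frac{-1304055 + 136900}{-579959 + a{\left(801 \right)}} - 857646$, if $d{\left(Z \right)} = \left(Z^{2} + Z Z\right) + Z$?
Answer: $- \frac{386339973116579}{450465544} \approx -8.5765 \cdot 10^{5}$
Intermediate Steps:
$O = -19$ ($O = -15 - 4 = -19$)
$d{\left(Z \right)} = Z + 2 Z^{2}$ ($d{\left(Z \right)} = \left(Z^{2} + Z^{2}\right) + Z = 2 Z^{2} + Z = Z + 2 Z^{2}$)
$a{\left(s \right)} = 703 s^{2}$ ($a{\left(s \right)} = - 19 \left(1 + 2 \left(-19\right)\right) s^{2} = - 19 \left(1 - 38\right) s^{2} = \left(-19\right) \left(-37\right) s^{2} = 703 s^{2}$)
$\frac{-1304055 + 136900}{-579959 + a{\left(801 \right)}} - 857646 = \frac{-1304055 + 136900}{-579959 + 703 \cdot 801^{2}} - 857646 = - \frac{1167155}{-579959 + 703 \cdot 641601} - 857646 = - \frac{1167155}{-579959 + 451045503} - 857646 = - \frac{1167155}{450465544} - 857646 = - \frac{386339973116579}{450465544}$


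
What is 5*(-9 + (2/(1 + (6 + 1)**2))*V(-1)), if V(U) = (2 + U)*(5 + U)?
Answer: -221/5 ≈ -44.200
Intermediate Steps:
5*(-9 + (2/(1 + (6 + 1)**2))*V(-1)) = 5*(-9 + (2/(1 + (6 + 1)**2))*(10 + (-1)**2 + 7*(-1))) = 5*(-9 + (2/(1 + 7**2))*(10 + 1 - 7)) = 5*(-9 + (2/(1 + 49))*4) = 5*(-9 + (2/50)*4) = 5*(-9 + ((1/50)*2)*4) = 5*(-9 + (1/25)*4) = 5*(-9 + 4/25) = 5*(-221/25) = -221/5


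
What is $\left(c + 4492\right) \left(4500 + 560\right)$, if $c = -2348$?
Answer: $10848640$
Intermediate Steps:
$\left(c + 4492\right) \left(4500 + 560\right) = \left(-2348 + 4492\right) \left(4500 + 560\right) = 2144 \cdot 5060 = 10848640$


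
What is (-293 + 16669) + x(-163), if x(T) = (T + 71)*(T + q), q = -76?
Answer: 38364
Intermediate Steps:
x(T) = (-76 + T)*(71 + T) (x(T) = (T + 71)*(T - 76) = (71 + T)*(-76 + T) = (-76 + T)*(71 + T))
(-293 + 16669) + x(-163) = (-293 + 16669) + (-5396 + (-163)**2 - 5*(-163)) = 16376 + (-5396 + 26569 + 815) = 16376 + 21988 = 38364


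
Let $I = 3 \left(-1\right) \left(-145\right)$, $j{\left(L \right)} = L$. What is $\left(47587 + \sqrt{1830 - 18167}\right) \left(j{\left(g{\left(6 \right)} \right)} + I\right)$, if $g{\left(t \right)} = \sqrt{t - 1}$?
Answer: $\left(435 + \sqrt{5}\right) \left(47587 + 31 i \sqrt{17}\right) \approx 2.0807 \cdot 10^{7} + 55886.0 i$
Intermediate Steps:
$g{\left(t \right)} = \sqrt{-1 + t}$
$I = 435$ ($I = \left(-3\right) \left(-145\right) = 435$)
$\left(47587 + \sqrt{1830 - 18167}\right) \left(j{\left(g{\left(6 \right)} \right)} + I\right) = \left(47587 + \sqrt{1830 - 18167}\right) \left(\sqrt{-1 + 6} + 435\right) = \left(47587 + \sqrt{-16337}\right) \left(\sqrt{5} + 435\right) = \left(47587 + 31 i \sqrt{17}\right) \left(435 + \sqrt{5}\right) = \left(435 + \sqrt{5}\right) \left(47587 + 31 i \sqrt{17}\right)$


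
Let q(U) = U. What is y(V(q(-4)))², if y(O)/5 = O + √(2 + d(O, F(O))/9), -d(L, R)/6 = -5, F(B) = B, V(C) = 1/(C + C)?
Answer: 25675/192 - 25*√3/3 ≈ 119.29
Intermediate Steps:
V(C) = 1/(2*C)
d(L, R) = 30 (d(L, R) = -6*(-5) = 30)
y(O) = 5*O + 20*√3/3 (y(O) = 5*(O + √(2 + 30/9)) = 5*(O + √(2 + 30*(⅑))) = 5*(O + √(2 + 10/3)) = 5*(O + √(16/3)) = 5*(O + 4*√3/3) = 5*O + 20*√3/3)
y(V(q(-4)))² = (5*((½)/(-4)) + 20*√3/3)² = (5*((½)*(-¼)) + 20*√3/3)² = (5*(-⅛) + 20*√3/3)² = (-5/8 + 20*√3/3)²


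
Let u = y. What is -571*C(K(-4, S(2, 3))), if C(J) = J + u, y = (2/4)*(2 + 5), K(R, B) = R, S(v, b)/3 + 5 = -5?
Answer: 571/2 ≈ 285.50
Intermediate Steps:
S(v, b) = -30 (S(v, b) = -15 + 3*(-5) = -15 - 15 = -30)
y = 7/2 (y = (2*(1/4))*7 = (1/2)*7 = 7/2 ≈ 3.5000)
u = 7/2 ≈ 3.5000
C(J) = 7/2 + J (C(J) = J + 7/2 = 7/2 + J)
-571*C(K(-4, S(2, 3))) = -571*(7/2 - 4) = -571*(-1/2) = 571/2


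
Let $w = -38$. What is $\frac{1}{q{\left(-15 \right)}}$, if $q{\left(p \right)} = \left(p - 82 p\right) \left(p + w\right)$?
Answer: $- \frac{1}{64395} \approx -1.5529 \cdot 10^{-5}$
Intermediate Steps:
$q{\left(p \right)} = - 81 p \left(-38 + p\right)$ ($q{\left(p \right)} = \left(p - 82 p\right) \left(p - 38\right) = - 81 p \left(-38 + p\right)$)
$\frac{1}{q{\left(-15 \right)}} = \frac{1}{81 \left(-15\right) \left(38 - -15\right)} = \frac{1}{81 \left(-15\right) \left(38 + 15\right)} = \frac{1}{81 \left(-15\right) 53} = \frac{1}{-64395} = - \frac{1}{64395}$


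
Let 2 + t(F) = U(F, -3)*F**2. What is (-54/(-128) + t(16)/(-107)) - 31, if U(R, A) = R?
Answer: -471415/6848 ≈ -68.840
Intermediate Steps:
t(F) = -2 + F**3 (t(F) = -2 + F*F**2 = -2 + F**3)
(-54/(-128) + t(16)/(-107)) - 31 = (-54/(-128) + (-2 + 16**3)/(-107)) - 31 = (-54*(-1/128) + (-2 + 4096)*(-1/107)) - 31 = (27/64 + 4094*(-1/107)) - 31 = (27/64 - 4094/107) - 31 = -259127/6848 - 31 = -471415/6848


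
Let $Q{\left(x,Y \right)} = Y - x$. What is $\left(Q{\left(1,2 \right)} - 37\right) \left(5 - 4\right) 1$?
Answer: $-36$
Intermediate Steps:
$\left(Q{\left(1,2 \right)} - 37\right) \left(5 - 4\right) 1 = \left(\left(2 - 1\right) - 37\right) \left(5 - 4\right) 1 = \left(\left(2 - 1\right) - 37\right) 1 \cdot 1 = \left(1 - 37\right) 1 = \left(-36\right) 1 = -36$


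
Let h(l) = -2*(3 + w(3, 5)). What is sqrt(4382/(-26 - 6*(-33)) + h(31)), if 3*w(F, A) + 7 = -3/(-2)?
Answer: sqrt(1540518)/258 ≈ 4.8108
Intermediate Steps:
w(F, A) = -11/6 (w(F, A) = -7/3 + (-3/(-2))/3 = -7/3 + (-3*(-1/2))/3 = -7/3 + (1/3)*(3/2) = -7/3 + 1/2 = -11/6)
h(l) = -7/3 (h(l) = -2*(3 - 11/6) = -2*7/6 = -7/3)
sqrt(4382/(-26 - 6*(-33)) + h(31)) = sqrt(4382/(-26 - 6*(-33)) - 7/3) = sqrt(4382/(-26 + 198) - 7/3) = sqrt(4382/172 - 7/3) = sqrt(4382*(1/172) - 7/3) = sqrt(2191/86 - 7/3) = sqrt(5971/258) = sqrt(1540518)/258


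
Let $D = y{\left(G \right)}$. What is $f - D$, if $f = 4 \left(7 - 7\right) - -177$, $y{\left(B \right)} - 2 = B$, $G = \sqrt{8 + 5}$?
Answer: $175 - \sqrt{13} \approx 171.39$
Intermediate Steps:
$G = \sqrt{13} \approx 3.6056$
$y{\left(B \right)} = 2 + B$
$f = 177$ ($f = 4 \cdot 0 + 177 = 0 + 177 = 177$)
$D = 2 + \sqrt{13} \approx 5.6056$
$f - D = 177 - \left(2 + \sqrt{13}\right) = 175 - \sqrt{13}$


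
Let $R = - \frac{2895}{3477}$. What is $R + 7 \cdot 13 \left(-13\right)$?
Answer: $- \frac{1372062}{1159} \approx -1183.8$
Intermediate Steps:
$R = - \frac{965}{1159}$ ($R = \left(-2895\right) \frac{1}{3477} = - \frac{965}{1159} \approx -0.83261$)
$R + 7 \cdot 13 \left(-13\right) = - \frac{965}{1159} + 7 \cdot 13 \left(-13\right) = - \frac{965}{1159} + 91 \left(-13\right) = - \frac{965}{1159} - 1183 = - \frac{1372062}{1159}$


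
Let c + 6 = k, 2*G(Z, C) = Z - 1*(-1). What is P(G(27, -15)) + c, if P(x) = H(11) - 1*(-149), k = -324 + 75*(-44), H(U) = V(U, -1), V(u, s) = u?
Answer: -3470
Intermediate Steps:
H(U) = U
G(Z, C) = ½ + Z/2 (G(Z, C) = (Z - 1*(-1))/2 = (Z + 1)/2 = (1 + Z)/2 = ½ + Z/2)
k = -3624 (k = -324 - 3300 = -3624)
P(x) = 160 (P(x) = 11 - 1*(-149) = 11 + 149 = 160)
c = -3630 (c = -6 - 3624 = -3630)
P(G(27, -15)) + c = 160 - 3630 = -3470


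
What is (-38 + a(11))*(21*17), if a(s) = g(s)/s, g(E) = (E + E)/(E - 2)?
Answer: -40460/3 ≈ -13487.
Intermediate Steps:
g(E) = 2*E/(-2 + E) (g(E) = (2*E)/(-2 + E) = 2*E/(-2 + E))
a(s) = 2/(-2 + s) (a(s) = (2*s/(-2 + s))/s = 2/(-2 + s))
(-38 + a(11))*(21*17) = (-38 + 2/(-2 + 11))*(21*17) = (-38 + 2/9)*357 = -340/9*357 = -40460/3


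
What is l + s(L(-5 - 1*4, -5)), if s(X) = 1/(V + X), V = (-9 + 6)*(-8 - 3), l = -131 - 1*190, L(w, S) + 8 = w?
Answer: -5135/16 ≈ -320.94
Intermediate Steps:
L(w, S) = -8 + w
l = -321 (l = -131 - 190 = -321)
V = 33 (V = -3*(-11) = 33)
s(X) = 1/(33 + X)
l + s(L(-5 - 1*4, -5)) = -321 + 1/(33 + (-8 + (-5 - 1*4))) = -321 + 1/(33 + (-8 + (-5 - 4))) = -321 + 1/(33 + (-8 - 9)) = -321 + 1/(33 - 17) = -321 + 1/16 = -5135/16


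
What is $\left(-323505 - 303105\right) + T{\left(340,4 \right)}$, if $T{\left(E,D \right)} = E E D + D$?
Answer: $-164206$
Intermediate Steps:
$T{\left(E,D \right)} = D + D E^{2}$ ($T{\left(E,D \right)} = E^{2} D + D = D E^{2} + D = D + D E^{2}$)
$\left(-323505 - 303105\right) + T{\left(340,4 \right)} = \left(-323505 - 303105\right) + 4 \left(1 + 340^{2}\right) = -626610 + 4 \left(1 + 115600\right) = -626610 + 4 \cdot 115601 = -626610 + 462404 = -164206$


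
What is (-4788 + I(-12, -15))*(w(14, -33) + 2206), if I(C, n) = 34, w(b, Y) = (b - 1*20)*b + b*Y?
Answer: -7891640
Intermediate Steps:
w(b, Y) = Y*b + b*(-20 + b) (w(b, Y) = (b - 20)*b + Y*b = (-20 + b)*b + Y*b = b*(-20 + b) + Y*b = Y*b + b*(-20 + b))
(-4788 + I(-12, -15))*(w(14, -33) + 2206) = (-4788 + 34)*(14*(-20 - 33 + 14) + 2206) = -4754*(14*(-39) + 2206) = -4754*(-546 + 2206) = -4754*1660 = -7891640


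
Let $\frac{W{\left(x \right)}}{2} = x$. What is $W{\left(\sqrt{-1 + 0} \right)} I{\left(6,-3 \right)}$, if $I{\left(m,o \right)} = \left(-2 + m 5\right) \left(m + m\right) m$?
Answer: $4032 i \approx 4032.0 i$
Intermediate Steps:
$W{\left(x \right)} = 2 x$
$I{\left(m,o \right)} = 2 m^{2} \left(-2 + 5 m\right)$ ($I{\left(m,o \right)} = \left(-2 + 5 m\right) 2 m m = 2 m \left(-2 + 5 m\right) m = 2 m^{2} \left(-2 + 5 m\right)$)
$W{\left(\sqrt{-1 + 0} \right)} I{\left(6,-3 \right)} = 2 \sqrt{-1 + 0} \cdot 6^{2} \left(-4 + 10 \cdot 6\right) = 2 \sqrt{-1} \cdot 36 \left(-4 + 60\right) = 2 i 36 \cdot 56 = 2 i 2016 = 4032 i$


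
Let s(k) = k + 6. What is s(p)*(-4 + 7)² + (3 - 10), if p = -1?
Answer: 38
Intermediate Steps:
s(k) = 6 + k
s(p)*(-4 + 7)² + (3 - 10) = (6 - 1)*(-4 + 7)² + (3 - 10) = 5*3² - 7 = 5*9 - 7 = 45 - 7 = 38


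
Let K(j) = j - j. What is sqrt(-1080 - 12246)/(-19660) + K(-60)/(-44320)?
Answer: -I*sqrt(13326)/19660 ≈ -0.0058717*I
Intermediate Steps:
K(j) = 0
sqrt(-1080 - 12246)/(-19660) + K(-60)/(-44320) = sqrt(-1080 - 12246)/(-19660) + 0/(-44320) = sqrt(-13326)*(-1/19660) + 0*(-1/44320) = (I*sqrt(13326))*(-1/19660) + 0 = -I*sqrt(13326)/19660 + 0 = -I*sqrt(13326)/19660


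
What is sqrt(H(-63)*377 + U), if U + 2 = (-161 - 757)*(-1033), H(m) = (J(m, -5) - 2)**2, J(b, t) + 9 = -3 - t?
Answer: sqrt(978829) ≈ 989.36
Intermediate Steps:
J(b, t) = -12 - t (J(b, t) = -9 + (-3 - t) = -12 - t)
H(m) = 81 (H(m) = ((-12 - 1*(-5)) - 2)**2 = ((-12 + 5) - 2)**2 = (-7 - 2)**2 = (-9)**2 = 81)
U = 948292 (U = -2 + (-161 - 757)*(-1033) = -2 - 918*(-1033) = -2 + 948294 = 948292)
sqrt(H(-63)*377 + U) = sqrt(81*377 + 948292) = sqrt(30537 + 948292) = sqrt(978829)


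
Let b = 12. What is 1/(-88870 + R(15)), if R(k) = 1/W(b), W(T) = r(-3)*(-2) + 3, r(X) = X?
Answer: -9/799829 ≈ -1.1252e-5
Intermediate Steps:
W(T) = 9 (W(T) = -3*(-2) + 3 = 6 + 3 = 9)
R(k) = ⅑ (R(k) = 1/9 = ⅑)
1/(-88870 + R(15)) = 1/(-88870 + ⅑) = 1/(-799829/9) = -9/799829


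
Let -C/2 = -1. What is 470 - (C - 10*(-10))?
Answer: 368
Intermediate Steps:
C = 2 (C = -2*(-1) = 2)
470 - (C - 10*(-10)) = 470 - (2 - 10*(-10)) = 470 - (2 + 100) = 470 - 1*102 = 470 - 102 = 368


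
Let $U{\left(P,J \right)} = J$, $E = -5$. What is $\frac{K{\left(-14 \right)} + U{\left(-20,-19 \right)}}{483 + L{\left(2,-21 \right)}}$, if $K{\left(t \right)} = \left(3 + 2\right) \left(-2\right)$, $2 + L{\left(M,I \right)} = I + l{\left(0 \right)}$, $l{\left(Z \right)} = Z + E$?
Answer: $- \frac{29}{455} \approx -0.063736$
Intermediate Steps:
$l{\left(Z \right)} = -5 + Z$ ($l{\left(Z \right)} = Z - 5 = -5 + Z$)
$L{\left(M,I \right)} = -7 + I$ ($L{\left(M,I \right)} = -2 + \left(I + \left(-5 + 0\right)\right) = -2 + \left(I - 5\right) = -2 + \left(-5 + I\right) = -7 + I$)
$K{\left(t \right)} = -10$ ($K{\left(t \right)} = 5 \left(-2\right) = -10$)
$\frac{K{\left(-14 \right)} + U{\left(-20,-19 \right)}}{483 + L{\left(2,-21 \right)}} = \frac{-10 - 19}{483 - 28} = - \frac{29}{483 - 28} = - \frac{29}{455}$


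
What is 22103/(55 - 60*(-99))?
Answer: 22103/5995 ≈ 3.6869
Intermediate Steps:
22103/(55 - 60*(-99)) = 22103/(55 + 5940) = 22103/5995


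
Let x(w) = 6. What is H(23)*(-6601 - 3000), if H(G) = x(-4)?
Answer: -57606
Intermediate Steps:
H(G) = 6
H(23)*(-6601 - 3000) = 6*(-6601 - 3000) = 6*(-9601) = -57606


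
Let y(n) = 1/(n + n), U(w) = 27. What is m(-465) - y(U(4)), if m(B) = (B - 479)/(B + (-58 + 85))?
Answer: 8423/3942 ≈ 2.1367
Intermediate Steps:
m(B) = (-479 + B)/(27 + B) (m(B) = (-479 + B)/(B + 27) = (-479 + B)/(27 + B))
y(n) = 1/(2*n)
m(-465) - y(U(4)) = (-479 - 465)/(27 - 465) - 1/(2*27) = -944/(-438) - 1/(2*27) = -1/438*(-944) - 1*1/54 = 472/219 - 1/54 = 8423/3942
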